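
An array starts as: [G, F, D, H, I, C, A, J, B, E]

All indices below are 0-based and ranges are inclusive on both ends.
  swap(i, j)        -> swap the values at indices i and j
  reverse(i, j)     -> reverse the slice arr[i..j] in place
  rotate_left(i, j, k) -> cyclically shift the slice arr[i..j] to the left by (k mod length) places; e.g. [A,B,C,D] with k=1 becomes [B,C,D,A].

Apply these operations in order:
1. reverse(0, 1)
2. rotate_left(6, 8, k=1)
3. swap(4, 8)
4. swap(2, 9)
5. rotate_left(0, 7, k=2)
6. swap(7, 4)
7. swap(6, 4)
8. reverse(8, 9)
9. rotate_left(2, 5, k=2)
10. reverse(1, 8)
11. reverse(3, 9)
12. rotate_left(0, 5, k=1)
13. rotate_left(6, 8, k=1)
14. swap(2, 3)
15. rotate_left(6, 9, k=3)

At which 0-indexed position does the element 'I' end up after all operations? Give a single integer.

Answer: 3

Derivation:
After 1 (reverse(0, 1)): [F, G, D, H, I, C, A, J, B, E]
After 2 (rotate_left(6, 8, k=1)): [F, G, D, H, I, C, J, B, A, E]
After 3 (swap(4, 8)): [F, G, D, H, A, C, J, B, I, E]
After 4 (swap(2, 9)): [F, G, E, H, A, C, J, B, I, D]
After 5 (rotate_left(0, 7, k=2)): [E, H, A, C, J, B, F, G, I, D]
After 6 (swap(7, 4)): [E, H, A, C, G, B, F, J, I, D]
After 7 (swap(6, 4)): [E, H, A, C, F, B, G, J, I, D]
After 8 (reverse(8, 9)): [E, H, A, C, F, B, G, J, D, I]
After 9 (rotate_left(2, 5, k=2)): [E, H, F, B, A, C, G, J, D, I]
After 10 (reverse(1, 8)): [E, D, J, G, C, A, B, F, H, I]
After 11 (reverse(3, 9)): [E, D, J, I, H, F, B, A, C, G]
After 12 (rotate_left(0, 5, k=1)): [D, J, I, H, F, E, B, A, C, G]
After 13 (rotate_left(6, 8, k=1)): [D, J, I, H, F, E, A, C, B, G]
After 14 (swap(2, 3)): [D, J, H, I, F, E, A, C, B, G]
After 15 (rotate_left(6, 9, k=3)): [D, J, H, I, F, E, G, A, C, B]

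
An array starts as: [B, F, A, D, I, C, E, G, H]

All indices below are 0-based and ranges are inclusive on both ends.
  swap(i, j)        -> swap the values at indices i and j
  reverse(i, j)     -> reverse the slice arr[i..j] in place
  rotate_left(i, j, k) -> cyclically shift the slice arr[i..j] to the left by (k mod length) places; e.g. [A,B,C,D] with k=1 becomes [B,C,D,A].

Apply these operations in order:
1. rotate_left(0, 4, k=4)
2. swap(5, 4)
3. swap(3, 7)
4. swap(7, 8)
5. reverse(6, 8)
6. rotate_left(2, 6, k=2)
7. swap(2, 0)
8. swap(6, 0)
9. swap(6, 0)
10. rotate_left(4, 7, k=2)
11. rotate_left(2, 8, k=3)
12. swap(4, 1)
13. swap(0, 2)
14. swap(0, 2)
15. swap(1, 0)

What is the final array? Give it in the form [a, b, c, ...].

After 1 (rotate_left(0, 4, k=4)): [I, B, F, A, D, C, E, G, H]
After 2 (swap(5, 4)): [I, B, F, A, C, D, E, G, H]
After 3 (swap(3, 7)): [I, B, F, G, C, D, E, A, H]
After 4 (swap(7, 8)): [I, B, F, G, C, D, E, H, A]
After 5 (reverse(6, 8)): [I, B, F, G, C, D, A, H, E]
After 6 (rotate_left(2, 6, k=2)): [I, B, C, D, A, F, G, H, E]
After 7 (swap(2, 0)): [C, B, I, D, A, F, G, H, E]
After 8 (swap(6, 0)): [G, B, I, D, A, F, C, H, E]
After 9 (swap(6, 0)): [C, B, I, D, A, F, G, H, E]
After 10 (rotate_left(4, 7, k=2)): [C, B, I, D, G, H, A, F, E]
After 11 (rotate_left(2, 8, k=3)): [C, B, H, A, F, E, I, D, G]
After 12 (swap(4, 1)): [C, F, H, A, B, E, I, D, G]
After 13 (swap(0, 2)): [H, F, C, A, B, E, I, D, G]
After 14 (swap(0, 2)): [C, F, H, A, B, E, I, D, G]
After 15 (swap(1, 0)): [F, C, H, A, B, E, I, D, G]

Answer: [F, C, H, A, B, E, I, D, G]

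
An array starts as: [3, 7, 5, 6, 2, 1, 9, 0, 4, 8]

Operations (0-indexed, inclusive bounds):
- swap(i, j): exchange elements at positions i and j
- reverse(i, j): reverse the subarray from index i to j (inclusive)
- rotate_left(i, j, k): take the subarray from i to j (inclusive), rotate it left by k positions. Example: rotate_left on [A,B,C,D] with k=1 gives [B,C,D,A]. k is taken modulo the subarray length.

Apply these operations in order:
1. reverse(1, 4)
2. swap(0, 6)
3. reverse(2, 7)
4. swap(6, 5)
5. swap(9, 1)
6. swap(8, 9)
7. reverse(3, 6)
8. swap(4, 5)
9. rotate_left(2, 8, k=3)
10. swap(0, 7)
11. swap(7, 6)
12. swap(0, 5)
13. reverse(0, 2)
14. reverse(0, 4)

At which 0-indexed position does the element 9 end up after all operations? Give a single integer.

After 1 (reverse(1, 4)): [3, 2, 6, 5, 7, 1, 9, 0, 4, 8]
After 2 (swap(0, 6)): [9, 2, 6, 5, 7, 1, 3, 0, 4, 8]
After 3 (reverse(2, 7)): [9, 2, 0, 3, 1, 7, 5, 6, 4, 8]
After 4 (swap(6, 5)): [9, 2, 0, 3, 1, 5, 7, 6, 4, 8]
After 5 (swap(9, 1)): [9, 8, 0, 3, 1, 5, 7, 6, 4, 2]
After 6 (swap(8, 9)): [9, 8, 0, 3, 1, 5, 7, 6, 2, 4]
After 7 (reverse(3, 6)): [9, 8, 0, 7, 5, 1, 3, 6, 2, 4]
After 8 (swap(4, 5)): [9, 8, 0, 7, 1, 5, 3, 6, 2, 4]
After 9 (rotate_left(2, 8, k=3)): [9, 8, 5, 3, 6, 2, 0, 7, 1, 4]
After 10 (swap(0, 7)): [7, 8, 5, 3, 6, 2, 0, 9, 1, 4]
After 11 (swap(7, 6)): [7, 8, 5, 3, 6, 2, 9, 0, 1, 4]
After 12 (swap(0, 5)): [2, 8, 5, 3, 6, 7, 9, 0, 1, 4]
After 13 (reverse(0, 2)): [5, 8, 2, 3, 6, 7, 9, 0, 1, 4]
After 14 (reverse(0, 4)): [6, 3, 2, 8, 5, 7, 9, 0, 1, 4]

Answer: 6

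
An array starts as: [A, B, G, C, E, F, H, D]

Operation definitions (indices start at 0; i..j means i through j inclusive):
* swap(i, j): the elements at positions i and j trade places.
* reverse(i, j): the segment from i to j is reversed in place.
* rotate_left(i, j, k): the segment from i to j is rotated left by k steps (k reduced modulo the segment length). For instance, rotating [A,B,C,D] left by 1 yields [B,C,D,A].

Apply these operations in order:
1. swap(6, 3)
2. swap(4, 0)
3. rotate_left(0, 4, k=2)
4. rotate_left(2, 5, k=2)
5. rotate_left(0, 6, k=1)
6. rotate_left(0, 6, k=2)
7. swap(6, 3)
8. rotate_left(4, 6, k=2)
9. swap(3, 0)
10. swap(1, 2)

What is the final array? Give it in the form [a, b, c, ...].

Answer: [B, E, A, F, C, G, H, D]

Derivation:
After 1 (swap(6, 3)): [A, B, G, H, E, F, C, D]
After 2 (swap(4, 0)): [E, B, G, H, A, F, C, D]
After 3 (rotate_left(0, 4, k=2)): [G, H, A, E, B, F, C, D]
After 4 (rotate_left(2, 5, k=2)): [G, H, B, F, A, E, C, D]
After 5 (rotate_left(0, 6, k=1)): [H, B, F, A, E, C, G, D]
After 6 (rotate_left(0, 6, k=2)): [F, A, E, C, G, H, B, D]
After 7 (swap(6, 3)): [F, A, E, B, G, H, C, D]
After 8 (rotate_left(4, 6, k=2)): [F, A, E, B, C, G, H, D]
After 9 (swap(3, 0)): [B, A, E, F, C, G, H, D]
After 10 (swap(1, 2)): [B, E, A, F, C, G, H, D]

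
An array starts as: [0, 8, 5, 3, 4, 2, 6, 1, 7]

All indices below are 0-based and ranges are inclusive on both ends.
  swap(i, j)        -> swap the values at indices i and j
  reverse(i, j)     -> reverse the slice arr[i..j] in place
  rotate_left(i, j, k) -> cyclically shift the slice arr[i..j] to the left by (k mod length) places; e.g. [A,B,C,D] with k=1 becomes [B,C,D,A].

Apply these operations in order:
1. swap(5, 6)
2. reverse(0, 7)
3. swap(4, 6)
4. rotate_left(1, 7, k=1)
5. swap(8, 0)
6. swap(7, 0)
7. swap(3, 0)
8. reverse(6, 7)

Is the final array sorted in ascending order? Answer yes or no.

Answer: no

Derivation:
After 1 (swap(5, 6)): [0, 8, 5, 3, 4, 6, 2, 1, 7]
After 2 (reverse(0, 7)): [1, 2, 6, 4, 3, 5, 8, 0, 7]
After 3 (swap(4, 6)): [1, 2, 6, 4, 8, 5, 3, 0, 7]
After 4 (rotate_left(1, 7, k=1)): [1, 6, 4, 8, 5, 3, 0, 2, 7]
After 5 (swap(8, 0)): [7, 6, 4, 8, 5, 3, 0, 2, 1]
After 6 (swap(7, 0)): [2, 6, 4, 8, 5, 3, 0, 7, 1]
After 7 (swap(3, 0)): [8, 6, 4, 2, 5, 3, 0, 7, 1]
After 8 (reverse(6, 7)): [8, 6, 4, 2, 5, 3, 7, 0, 1]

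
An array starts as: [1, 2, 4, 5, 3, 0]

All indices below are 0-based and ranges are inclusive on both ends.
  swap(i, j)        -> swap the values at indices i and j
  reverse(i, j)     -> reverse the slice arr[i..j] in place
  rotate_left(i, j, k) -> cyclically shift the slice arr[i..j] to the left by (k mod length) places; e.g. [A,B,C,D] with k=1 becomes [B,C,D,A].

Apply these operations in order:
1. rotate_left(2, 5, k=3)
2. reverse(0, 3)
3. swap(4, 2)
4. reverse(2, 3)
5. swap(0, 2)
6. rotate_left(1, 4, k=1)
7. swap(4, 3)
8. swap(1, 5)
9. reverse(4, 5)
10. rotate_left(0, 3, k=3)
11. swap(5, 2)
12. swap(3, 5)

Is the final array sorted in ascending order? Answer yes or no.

After 1 (rotate_left(2, 5, k=3)): [1, 2, 0, 4, 5, 3]
After 2 (reverse(0, 3)): [4, 0, 2, 1, 5, 3]
After 3 (swap(4, 2)): [4, 0, 5, 1, 2, 3]
After 4 (reverse(2, 3)): [4, 0, 1, 5, 2, 3]
After 5 (swap(0, 2)): [1, 0, 4, 5, 2, 3]
After 6 (rotate_left(1, 4, k=1)): [1, 4, 5, 2, 0, 3]
After 7 (swap(4, 3)): [1, 4, 5, 0, 2, 3]
After 8 (swap(1, 5)): [1, 3, 5, 0, 2, 4]
After 9 (reverse(4, 5)): [1, 3, 5, 0, 4, 2]
After 10 (rotate_left(0, 3, k=3)): [0, 1, 3, 5, 4, 2]
After 11 (swap(5, 2)): [0, 1, 2, 5, 4, 3]
After 12 (swap(3, 5)): [0, 1, 2, 3, 4, 5]

Answer: yes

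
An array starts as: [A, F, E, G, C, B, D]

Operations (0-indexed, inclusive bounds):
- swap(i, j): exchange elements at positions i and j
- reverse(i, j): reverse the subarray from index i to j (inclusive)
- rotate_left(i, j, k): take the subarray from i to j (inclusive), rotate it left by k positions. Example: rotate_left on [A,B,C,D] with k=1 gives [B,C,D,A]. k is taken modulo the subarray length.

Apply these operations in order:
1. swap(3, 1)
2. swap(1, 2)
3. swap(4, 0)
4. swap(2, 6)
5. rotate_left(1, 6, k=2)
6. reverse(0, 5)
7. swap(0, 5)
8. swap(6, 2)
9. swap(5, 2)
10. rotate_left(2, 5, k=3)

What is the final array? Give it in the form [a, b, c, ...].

Answer: [C, G, D, E, A, F, B]

Derivation:
After 1 (swap(3, 1)): [A, G, E, F, C, B, D]
After 2 (swap(1, 2)): [A, E, G, F, C, B, D]
After 3 (swap(4, 0)): [C, E, G, F, A, B, D]
After 4 (swap(2, 6)): [C, E, D, F, A, B, G]
After 5 (rotate_left(1, 6, k=2)): [C, F, A, B, G, E, D]
After 6 (reverse(0, 5)): [E, G, B, A, F, C, D]
After 7 (swap(0, 5)): [C, G, B, A, F, E, D]
After 8 (swap(6, 2)): [C, G, D, A, F, E, B]
After 9 (swap(5, 2)): [C, G, E, A, F, D, B]
After 10 (rotate_left(2, 5, k=3)): [C, G, D, E, A, F, B]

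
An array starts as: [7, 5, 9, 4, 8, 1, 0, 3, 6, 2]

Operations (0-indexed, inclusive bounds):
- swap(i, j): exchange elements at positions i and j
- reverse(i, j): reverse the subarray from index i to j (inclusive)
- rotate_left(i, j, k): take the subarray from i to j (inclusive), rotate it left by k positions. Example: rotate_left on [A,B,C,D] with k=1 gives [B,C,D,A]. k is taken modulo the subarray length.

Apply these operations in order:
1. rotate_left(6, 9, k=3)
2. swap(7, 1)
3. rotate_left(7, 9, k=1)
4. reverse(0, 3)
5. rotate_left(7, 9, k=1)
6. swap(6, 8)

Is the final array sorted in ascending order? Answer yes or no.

After 1 (rotate_left(6, 9, k=3)): [7, 5, 9, 4, 8, 1, 2, 0, 3, 6]
After 2 (swap(7, 1)): [7, 0, 9, 4, 8, 1, 2, 5, 3, 6]
After 3 (rotate_left(7, 9, k=1)): [7, 0, 9, 4, 8, 1, 2, 3, 6, 5]
After 4 (reverse(0, 3)): [4, 9, 0, 7, 8, 1, 2, 3, 6, 5]
After 5 (rotate_left(7, 9, k=1)): [4, 9, 0, 7, 8, 1, 2, 6, 5, 3]
After 6 (swap(6, 8)): [4, 9, 0, 7, 8, 1, 5, 6, 2, 3]

Answer: no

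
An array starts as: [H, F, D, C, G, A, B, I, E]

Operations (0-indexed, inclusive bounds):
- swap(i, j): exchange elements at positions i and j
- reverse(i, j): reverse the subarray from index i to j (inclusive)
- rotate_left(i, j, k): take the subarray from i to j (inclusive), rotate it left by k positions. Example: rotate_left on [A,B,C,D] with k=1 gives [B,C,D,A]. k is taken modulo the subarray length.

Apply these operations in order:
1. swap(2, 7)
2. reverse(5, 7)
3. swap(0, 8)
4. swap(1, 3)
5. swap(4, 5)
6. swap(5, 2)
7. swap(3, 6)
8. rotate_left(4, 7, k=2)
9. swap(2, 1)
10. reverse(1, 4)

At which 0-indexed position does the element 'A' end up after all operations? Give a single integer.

After 1 (swap(2, 7)): [H, F, I, C, G, A, B, D, E]
After 2 (reverse(5, 7)): [H, F, I, C, G, D, B, A, E]
After 3 (swap(0, 8)): [E, F, I, C, G, D, B, A, H]
After 4 (swap(1, 3)): [E, C, I, F, G, D, B, A, H]
After 5 (swap(4, 5)): [E, C, I, F, D, G, B, A, H]
After 6 (swap(5, 2)): [E, C, G, F, D, I, B, A, H]
After 7 (swap(3, 6)): [E, C, G, B, D, I, F, A, H]
After 8 (rotate_left(4, 7, k=2)): [E, C, G, B, F, A, D, I, H]
After 9 (swap(2, 1)): [E, G, C, B, F, A, D, I, H]
After 10 (reverse(1, 4)): [E, F, B, C, G, A, D, I, H]

Answer: 5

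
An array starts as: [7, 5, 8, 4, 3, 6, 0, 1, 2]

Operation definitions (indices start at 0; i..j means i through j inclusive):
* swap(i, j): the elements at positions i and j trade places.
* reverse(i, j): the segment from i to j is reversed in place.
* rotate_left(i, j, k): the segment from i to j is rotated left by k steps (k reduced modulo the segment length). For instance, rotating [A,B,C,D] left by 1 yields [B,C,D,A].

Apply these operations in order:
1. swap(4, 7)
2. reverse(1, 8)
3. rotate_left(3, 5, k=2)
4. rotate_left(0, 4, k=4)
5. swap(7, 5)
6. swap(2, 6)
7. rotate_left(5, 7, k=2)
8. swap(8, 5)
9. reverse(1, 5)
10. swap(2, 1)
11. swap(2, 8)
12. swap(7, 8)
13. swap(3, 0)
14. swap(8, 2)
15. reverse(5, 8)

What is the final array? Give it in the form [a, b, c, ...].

After 1 (swap(4, 7)): [7, 5, 8, 4, 1, 6, 0, 3, 2]
After 2 (reverse(1, 8)): [7, 2, 3, 0, 6, 1, 4, 8, 5]
After 3 (rotate_left(3, 5, k=2)): [7, 2, 3, 1, 0, 6, 4, 8, 5]
After 4 (rotate_left(0, 4, k=4)): [0, 7, 2, 3, 1, 6, 4, 8, 5]
After 5 (swap(7, 5)): [0, 7, 2, 3, 1, 8, 4, 6, 5]
After 6 (swap(2, 6)): [0, 7, 4, 3, 1, 8, 2, 6, 5]
After 7 (rotate_left(5, 7, k=2)): [0, 7, 4, 3, 1, 6, 8, 2, 5]
After 8 (swap(8, 5)): [0, 7, 4, 3, 1, 5, 8, 2, 6]
After 9 (reverse(1, 5)): [0, 5, 1, 3, 4, 7, 8, 2, 6]
After 10 (swap(2, 1)): [0, 1, 5, 3, 4, 7, 8, 2, 6]
After 11 (swap(2, 8)): [0, 1, 6, 3, 4, 7, 8, 2, 5]
After 12 (swap(7, 8)): [0, 1, 6, 3, 4, 7, 8, 5, 2]
After 13 (swap(3, 0)): [3, 1, 6, 0, 4, 7, 8, 5, 2]
After 14 (swap(8, 2)): [3, 1, 2, 0, 4, 7, 8, 5, 6]
After 15 (reverse(5, 8)): [3, 1, 2, 0, 4, 6, 5, 8, 7]

Answer: [3, 1, 2, 0, 4, 6, 5, 8, 7]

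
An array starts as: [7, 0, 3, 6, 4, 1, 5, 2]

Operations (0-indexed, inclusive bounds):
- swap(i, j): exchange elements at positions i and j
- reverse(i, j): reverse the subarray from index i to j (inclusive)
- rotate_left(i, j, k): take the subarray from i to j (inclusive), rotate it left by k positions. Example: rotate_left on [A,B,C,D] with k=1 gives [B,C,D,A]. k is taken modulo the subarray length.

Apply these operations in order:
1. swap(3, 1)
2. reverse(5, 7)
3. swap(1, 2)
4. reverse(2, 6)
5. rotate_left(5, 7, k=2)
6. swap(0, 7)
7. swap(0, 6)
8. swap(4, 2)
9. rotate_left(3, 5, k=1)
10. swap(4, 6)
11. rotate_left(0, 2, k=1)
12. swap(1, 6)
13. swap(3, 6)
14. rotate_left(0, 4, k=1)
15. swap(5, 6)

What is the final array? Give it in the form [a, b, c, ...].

After 1 (swap(3, 1)): [7, 6, 3, 0, 4, 1, 5, 2]
After 2 (reverse(5, 7)): [7, 6, 3, 0, 4, 2, 5, 1]
After 3 (swap(1, 2)): [7, 3, 6, 0, 4, 2, 5, 1]
After 4 (reverse(2, 6)): [7, 3, 5, 2, 4, 0, 6, 1]
After 5 (rotate_left(5, 7, k=2)): [7, 3, 5, 2, 4, 1, 0, 6]
After 6 (swap(0, 7)): [6, 3, 5, 2, 4, 1, 0, 7]
After 7 (swap(0, 6)): [0, 3, 5, 2, 4, 1, 6, 7]
After 8 (swap(4, 2)): [0, 3, 4, 2, 5, 1, 6, 7]
After 9 (rotate_left(3, 5, k=1)): [0, 3, 4, 5, 1, 2, 6, 7]
After 10 (swap(4, 6)): [0, 3, 4, 5, 6, 2, 1, 7]
After 11 (rotate_left(0, 2, k=1)): [3, 4, 0, 5, 6, 2, 1, 7]
After 12 (swap(1, 6)): [3, 1, 0, 5, 6, 2, 4, 7]
After 13 (swap(3, 6)): [3, 1, 0, 4, 6, 2, 5, 7]
After 14 (rotate_left(0, 4, k=1)): [1, 0, 4, 6, 3, 2, 5, 7]
After 15 (swap(5, 6)): [1, 0, 4, 6, 3, 5, 2, 7]

Answer: [1, 0, 4, 6, 3, 5, 2, 7]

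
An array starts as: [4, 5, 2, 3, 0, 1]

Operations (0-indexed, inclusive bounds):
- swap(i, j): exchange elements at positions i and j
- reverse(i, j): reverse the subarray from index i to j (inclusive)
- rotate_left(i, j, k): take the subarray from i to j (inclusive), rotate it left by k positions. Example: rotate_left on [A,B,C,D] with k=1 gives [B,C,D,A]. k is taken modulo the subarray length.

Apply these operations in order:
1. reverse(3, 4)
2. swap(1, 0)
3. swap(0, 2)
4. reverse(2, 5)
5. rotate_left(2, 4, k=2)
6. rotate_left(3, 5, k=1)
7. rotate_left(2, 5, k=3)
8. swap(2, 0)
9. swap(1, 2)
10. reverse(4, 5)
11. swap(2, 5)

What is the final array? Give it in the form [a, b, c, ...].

Answer: [1, 2, 3, 0, 5, 4]

Derivation:
After 1 (reverse(3, 4)): [4, 5, 2, 0, 3, 1]
After 2 (swap(1, 0)): [5, 4, 2, 0, 3, 1]
After 3 (swap(0, 2)): [2, 4, 5, 0, 3, 1]
After 4 (reverse(2, 5)): [2, 4, 1, 3, 0, 5]
After 5 (rotate_left(2, 4, k=2)): [2, 4, 0, 1, 3, 5]
After 6 (rotate_left(3, 5, k=1)): [2, 4, 0, 3, 5, 1]
After 7 (rotate_left(2, 5, k=3)): [2, 4, 1, 0, 3, 5]
After 8 (swap(2, 0)): [1, 4, 2, 0, 3, 5]
After 9 (swap(1, 2)): [1, 2, 4, 0, 3, 5]
After 10 (reverse(4, 5)): [1, 2, 4, 0, 5, 3]
After 11 (swap(2, 5)): [1, 2, 3, 0, 5, 4]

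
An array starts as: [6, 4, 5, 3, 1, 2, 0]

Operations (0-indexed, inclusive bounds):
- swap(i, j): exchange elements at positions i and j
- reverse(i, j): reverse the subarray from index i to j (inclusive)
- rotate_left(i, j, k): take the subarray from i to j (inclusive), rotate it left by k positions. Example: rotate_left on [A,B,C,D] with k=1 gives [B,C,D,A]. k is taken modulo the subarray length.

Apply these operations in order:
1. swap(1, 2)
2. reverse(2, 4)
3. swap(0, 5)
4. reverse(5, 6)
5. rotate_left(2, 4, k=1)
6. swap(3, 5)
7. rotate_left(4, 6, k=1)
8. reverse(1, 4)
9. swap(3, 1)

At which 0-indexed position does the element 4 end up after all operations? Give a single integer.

After 1 (swap(1, 2)): [6, 5, 4, 3, 1, 2, 0]
After 2 (reverse(2, 4)): [6, 5, 1, 3, 4, 2, 0]
After 3 (swap(0, 5)): [2, 5, 1, 3, 4, 6, 0]
After 4 (reverse(5, 6)): [2, 5, 1, 3, 4, 0, 6]
After 5 (rotate_left(2, 4, k=1)): [2, 5, 3, 4, 1, 0, 6]
After 6 (swap(3, 5)): [2, 5, 3, 0, 1, 4, 6]
After 7 (rotate_left(4, 6, k=1)): [2, 5, 3, 0, 4, 6, 1]
After 8 (reverse(1, 4)): [2, 4, 0, 3, 5, 6, 1]
After 9 (swap(3, 1)): [2, 3, 0, 4, 5, 6, 1]

Answer: 3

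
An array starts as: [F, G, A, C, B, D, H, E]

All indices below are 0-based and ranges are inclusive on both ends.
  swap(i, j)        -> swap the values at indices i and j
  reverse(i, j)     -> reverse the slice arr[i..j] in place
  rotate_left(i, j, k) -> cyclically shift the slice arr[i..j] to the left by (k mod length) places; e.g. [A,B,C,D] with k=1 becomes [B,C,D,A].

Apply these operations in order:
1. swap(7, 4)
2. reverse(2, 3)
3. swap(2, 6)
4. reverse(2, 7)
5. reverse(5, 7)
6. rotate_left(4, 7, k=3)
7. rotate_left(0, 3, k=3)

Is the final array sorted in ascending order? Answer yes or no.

After 1 (swap(7, 4)): [F, G, A, C, E, D, H, B]
After 2 (reverse(2, 3)): [F, G, C, A, E, D, H, B]
After 3 (swap(2, 6)): [F, G, H, A, E, D, C, B]
After 4 (reverse(2, 7)): [F, G, B, C, D, E, A, H]
After 5 (reverse(5, 7)): [F, G, B, C, D, H, A, E]
After 6 (rotate_left(4, 7, k=3)): [F, G, B, C, E, D, H, A]
After 7 (rotate_left(0, 3, k=3)): [C, F, G, B, E, D, H, A]

Answer: no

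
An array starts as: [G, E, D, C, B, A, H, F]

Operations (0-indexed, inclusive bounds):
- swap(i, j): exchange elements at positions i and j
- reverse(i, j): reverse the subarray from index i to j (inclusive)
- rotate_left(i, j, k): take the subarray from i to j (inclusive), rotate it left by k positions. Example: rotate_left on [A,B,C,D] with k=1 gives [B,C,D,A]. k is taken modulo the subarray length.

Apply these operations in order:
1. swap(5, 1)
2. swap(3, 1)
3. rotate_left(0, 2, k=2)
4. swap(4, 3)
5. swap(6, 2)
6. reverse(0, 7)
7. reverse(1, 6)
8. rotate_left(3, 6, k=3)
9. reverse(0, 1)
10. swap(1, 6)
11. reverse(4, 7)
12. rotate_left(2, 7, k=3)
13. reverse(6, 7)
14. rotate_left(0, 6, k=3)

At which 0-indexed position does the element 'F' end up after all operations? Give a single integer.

Answer: 6

Derivation:
After 1 (swap(5, 1)): [G, A, D, C, B, E, H, F]
After 2 (swap(3, 1)): [G, C, D, A, B, E, H, F]
After 3 (rotate_left(0, 2, k=2)): [D, G, C, A, B, E, H, F]
After 4 (swap(4, 3)): [D, G, C, B, A, E, H, F]
After 5 (swap(6, 2)): [D, G, H, B, A, E, C, F]
After 6 (reverse(0, 7)): [F, C, E, A, B, H, G, D]
After 7 (reverse(1, 6)): [F, G, H, B, A, E, C, D]
After 8 (rotate_left(3, 6, k=3)): [F, G, H, C, B, A, E, D]
After 9 (reverse(0, 1)): [G, F, H, C, B, A, E, D]
After 10 (swap(1, 6)): [G, E, H, C, B, A, F, D]
After 11 (reverse(4, 7)): [G, E, H, C, D, F, A, B]
After 12 (rotate_left(2, 7, k=3)): [G, E, F, A, B, H, C, D]
After 13 (reverse(6, 7)): [G, E, F, A, B, H, D, C]
After 14 (rotate_left(0, 6, k=3)): [A, B, H, D, G, E, F, C]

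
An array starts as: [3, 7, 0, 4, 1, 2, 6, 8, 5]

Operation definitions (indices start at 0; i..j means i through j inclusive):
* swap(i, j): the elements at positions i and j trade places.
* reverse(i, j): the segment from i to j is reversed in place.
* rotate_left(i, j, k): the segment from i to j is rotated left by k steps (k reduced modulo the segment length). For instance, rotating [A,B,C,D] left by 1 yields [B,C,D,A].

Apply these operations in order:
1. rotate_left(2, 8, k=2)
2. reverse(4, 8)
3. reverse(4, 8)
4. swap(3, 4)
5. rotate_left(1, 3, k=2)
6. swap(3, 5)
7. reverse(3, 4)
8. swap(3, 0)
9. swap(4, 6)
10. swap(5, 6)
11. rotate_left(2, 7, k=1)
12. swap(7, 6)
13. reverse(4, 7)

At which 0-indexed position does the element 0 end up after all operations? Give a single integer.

After 1 (rotate_left(2, 8, k=2)): [3, 7, 1, 2, 6, 8, 5, 0, 4]
After 2 (reverse(4, 8)): [3, 7, 1, 2, 4, 0, 5, 8, 6]
After 3 (reverse(4, 8)): [3, 7, 1, 2, 6, 8, 5, 0, 4]
After 4 (swap(3, 4)): [3, 7, 1, 6, 2, 8, 5, 0, 4]
After 5 (rotate_left(1, 3, k=2)): [3, 6, 7, 1, 2, 8, 5, 0, 4]
After 6 (swap(3, 5)): [3, 6, 7, 8, 2, 1, 5, 0, 4]
After 7 (reverse(3, 4)): [3, 6, 7, 2, 8, 1, 5, 0, 4]
After 8 (swap(3, 0)): [2, 6, 7, 3, 8, 1, 5, 0, 4]
After 9 (swap(4, 6)): [2, 6, 7, 3, 5, 1, 8, 0, 4]
After 10 (swap(5, 6)): [2, 6, 7, 3, 5, 8, 1, 0, 4]
After 11 (rotate_left(2, 7, k=1)): [2, 6, 3, 5, 8, 1, 0, 7, 4]
After 12 (swap(7, 6)): [2, 6, 3, 5, 8, 1, 7, 0, 4]
After 13 (reverse(4, 7)): [2, 6, 3, 5, 0, 7, 1, 8, 4]

Answer: 4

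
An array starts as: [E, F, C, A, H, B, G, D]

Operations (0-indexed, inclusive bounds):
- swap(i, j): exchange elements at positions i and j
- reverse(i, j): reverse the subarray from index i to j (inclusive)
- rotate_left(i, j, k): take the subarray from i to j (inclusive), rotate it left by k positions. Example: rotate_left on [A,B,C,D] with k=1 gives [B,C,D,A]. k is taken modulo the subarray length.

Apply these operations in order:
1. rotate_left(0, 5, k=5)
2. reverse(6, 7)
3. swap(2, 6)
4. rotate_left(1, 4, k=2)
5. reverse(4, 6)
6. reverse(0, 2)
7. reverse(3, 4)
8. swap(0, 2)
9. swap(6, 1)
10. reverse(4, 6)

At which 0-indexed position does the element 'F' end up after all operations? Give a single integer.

After 1 (rotate_left(0, 5, k=5)): [B, E, F, C, A, H, G, D]
After 2 (reverse(6, 7)): [B, E, F, C, A, H, D, G]
After 3 (swap(2, 6)): [B, E, D, C, A, H, F, G]
After 4 (rotate_left(1, 4, k=2)): [B, C, A, E, D, H, F, G]
After 5 (reverse(4, 6)): [B, C, A, E, F, H, D, G]
After 6 (reverse(0, 2)): [A, C, B, E, F, H, D, G]
After 7 (reverse(3, 4)): [A, C, B, F, E, H, D, G]
After 8 (swap(0, 2)): [B, C, A, F, E, H, D, G]
After 9 (swap(6, 1)): [B, D, A, F, E, H, C, G]
After 10 (reverse(4, 6)): [B, D, A, F, C, H, E, G]

Answer: 3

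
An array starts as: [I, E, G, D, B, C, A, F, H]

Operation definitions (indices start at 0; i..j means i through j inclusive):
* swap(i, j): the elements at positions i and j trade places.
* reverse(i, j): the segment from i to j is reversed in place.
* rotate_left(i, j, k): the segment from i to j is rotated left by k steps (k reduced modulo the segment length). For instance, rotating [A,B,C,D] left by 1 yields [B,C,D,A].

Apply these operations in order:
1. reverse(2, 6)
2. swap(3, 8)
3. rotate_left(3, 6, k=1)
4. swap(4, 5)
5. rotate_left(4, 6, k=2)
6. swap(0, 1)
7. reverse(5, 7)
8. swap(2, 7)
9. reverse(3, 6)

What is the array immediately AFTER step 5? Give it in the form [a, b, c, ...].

After 1 (reverse(2, 6)): [I, E, A, C, B, D, G, F, H]
After 2 (swap(3, 8)): [I, E, A, H, B, D, G, F, C]
After 3 (rotate_left(3, 6, k=1)): [I, E, A, B, D, G, H, F, C]
After 4 (swap(4, 5)): [I, E, A, B, G, D, H, F, C]
After 5 (rotate_left(4, 6, k=2)): [I, E, A, B, H, G, D, F, C]

Answer: [I, E, A, B, H, G, D, F, C]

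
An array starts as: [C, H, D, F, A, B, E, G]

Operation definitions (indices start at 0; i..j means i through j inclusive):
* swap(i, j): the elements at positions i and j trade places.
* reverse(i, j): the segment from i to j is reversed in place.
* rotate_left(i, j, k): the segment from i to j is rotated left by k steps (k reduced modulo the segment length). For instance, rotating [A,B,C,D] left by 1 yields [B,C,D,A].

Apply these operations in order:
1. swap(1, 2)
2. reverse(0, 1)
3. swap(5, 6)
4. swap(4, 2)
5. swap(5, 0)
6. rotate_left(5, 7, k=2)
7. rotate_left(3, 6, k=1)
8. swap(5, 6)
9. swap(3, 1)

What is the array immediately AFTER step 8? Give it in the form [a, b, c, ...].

After 1 (swap(1, 2)): [C, D, H, F, A, B, E, G]
After 2 (reverse(0, 1)): [D, C, H, F, A, B, E, G]
After 3 (swap(5, 6)): [D, C, H, F, A, E, B, G]
After 4 (swap(4, 2)): [D, C, A, F, H, E, B, G]
After 5 (swap(5, 0)): [E, C, A, F, H, D, B, G]
After 6 (rotate_left(5, 7, k=2)): [E, C, A, F, H, G, D, B]
After 7 (rotate_left(3, 6, k=1)): [E, C, A, H, G, D, F, B]
After 8 (swap(5, 6)): [E, C, A, H, G, F, D, B]

Answer: [E, C, A, H, G, F, D, B]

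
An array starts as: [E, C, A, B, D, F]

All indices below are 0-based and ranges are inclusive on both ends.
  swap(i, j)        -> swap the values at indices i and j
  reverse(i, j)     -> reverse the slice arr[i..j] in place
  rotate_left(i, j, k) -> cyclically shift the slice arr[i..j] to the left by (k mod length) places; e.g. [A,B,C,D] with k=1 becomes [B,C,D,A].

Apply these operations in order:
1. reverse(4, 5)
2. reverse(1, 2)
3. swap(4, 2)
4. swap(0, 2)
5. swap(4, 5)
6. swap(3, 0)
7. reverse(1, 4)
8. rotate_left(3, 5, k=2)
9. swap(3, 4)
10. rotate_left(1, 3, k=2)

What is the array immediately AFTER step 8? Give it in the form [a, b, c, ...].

After 1 (reverse(4, 5)): [E, C, A, B, F, D]
After 2 (reverse(1, 2)): [E, A, C, B, F, D]
After 3 (swap(4, 2)): [E, A, F, B, C, D]
After 4 (swap(0, 2)): [F, A, E, B, C, D]
After 5 (swap(4, 5)): [F, A, E, B, D, C]
After 6 (swap(3, 0)): [B, A, E, F, D, C]
After 7 (reverse(1, 4)): [B, D, F, E, A, C]
After 8 (rotate_left(3, 5, k=2)): [B, D, F, C, E, A]

Answer: [B, D, F, C, E, A]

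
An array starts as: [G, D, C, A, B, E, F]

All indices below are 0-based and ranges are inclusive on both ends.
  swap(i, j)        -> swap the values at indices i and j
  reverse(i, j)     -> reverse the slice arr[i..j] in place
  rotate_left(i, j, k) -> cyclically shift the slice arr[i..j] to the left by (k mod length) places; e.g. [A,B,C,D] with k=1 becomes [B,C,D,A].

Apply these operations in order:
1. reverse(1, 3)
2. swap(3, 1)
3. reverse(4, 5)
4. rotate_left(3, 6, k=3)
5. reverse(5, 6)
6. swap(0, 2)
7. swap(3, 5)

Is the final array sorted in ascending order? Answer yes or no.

Answer: no

Derivation:
After 1 (reverse(1, 3)): [G, A, C, D, B, E, F]
After 2 (swap(3, 1)): [G, D, C, A, B, E, F]
After 3 (reverse(4, 5)): [G, D, C, A, E, B, F]
After 4 (rotate_left(3, 6, k=3)): [G, D, C, F, A, E, B]
After 5 (reverse(5, 6)): [G, D, C, F, A, B, E]
After 6 (swap(0, 2)): [C, D, G, F, A, B, E]
After 7 (swap(3, 5)): [C, D, G, B, A, F, E]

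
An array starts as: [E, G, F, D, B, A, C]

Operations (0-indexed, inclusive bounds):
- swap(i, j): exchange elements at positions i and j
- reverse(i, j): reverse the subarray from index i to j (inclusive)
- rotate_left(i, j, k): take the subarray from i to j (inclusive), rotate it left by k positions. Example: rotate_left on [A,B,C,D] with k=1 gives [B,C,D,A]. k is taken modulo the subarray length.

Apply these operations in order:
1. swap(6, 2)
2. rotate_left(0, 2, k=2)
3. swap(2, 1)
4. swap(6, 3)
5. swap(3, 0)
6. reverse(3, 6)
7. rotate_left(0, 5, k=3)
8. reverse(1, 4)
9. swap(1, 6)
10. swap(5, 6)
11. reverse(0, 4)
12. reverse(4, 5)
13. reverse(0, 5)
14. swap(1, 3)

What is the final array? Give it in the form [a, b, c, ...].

Answer: [D, F, C, G, B, A, E]

Derivation:
After 1 (swap(6, 2)): [E, G, C, D, B, A, F]
After 2 (rotate_left(0, 2, k=2)): [C, E, G, D, B, A, F]
After 3 (swap(2, 1)): [C, G, E, D, B, A, F]
After 4 (swap(6, 3)): [C, G, E, F, B, A, D]
After 5 (swap(3, 0)): [F, G, E, C, B, A, D]
After 6 (reverse(3, 6)): [F, G, E, D, A, B, C]
After 7 (rotate_left(0, 5, k=3)): [D, A, B, F, G, E, C]
After 8 (reverse(1, 4)): [D, G, F, B, A, E, C]
After 9 (swap(1, 6)): [D, C, F, B, A, E, G]
After 10 (swap(5, 6)): [D, C, F, B, A, G, E]
After 11 (reverse(0, 4)): [A, B, F, C, D, G, E]
After 12 (reverse(4, 5)): [A, B, F, C, G, D, E]
After 13 (reverse(0, 5)): [D, G, C, F, B, A, E]
After 14 (swap(1, 3)): [D, F, C, G, B, A, E]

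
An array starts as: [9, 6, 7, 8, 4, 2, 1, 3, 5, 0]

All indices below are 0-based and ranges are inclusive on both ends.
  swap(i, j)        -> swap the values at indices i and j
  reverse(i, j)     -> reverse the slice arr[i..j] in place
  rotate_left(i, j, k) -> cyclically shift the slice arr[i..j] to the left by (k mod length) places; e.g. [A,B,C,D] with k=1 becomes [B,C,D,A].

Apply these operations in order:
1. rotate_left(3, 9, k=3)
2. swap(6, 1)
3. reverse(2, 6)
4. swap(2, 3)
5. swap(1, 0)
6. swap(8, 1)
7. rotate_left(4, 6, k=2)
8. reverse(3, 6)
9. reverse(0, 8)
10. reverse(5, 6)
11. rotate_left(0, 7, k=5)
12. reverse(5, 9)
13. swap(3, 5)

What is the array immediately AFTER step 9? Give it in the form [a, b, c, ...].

Answer: [9, 8, 6, 7, 3, 1, 5, 4, 0, 2]

Derivation:
After 1 (rotate_left(3, 9, k=3)): [9, 6, 7, 1, 3, 5, 0, 8, 4, 2]
After 2 (swap(6, 1)): [9, 0, 7, 1, 3, 5, 6, 8, 4, 2]
After 3 (reverse(2, 6)): [9, 0, 6, 5, 3, 1, 7, 8, 4, 2]
After 4 (swap(2, 3)): [9, 0, 5, 6, 3, 1, 7, 8, 4, 2]
After 5 (swap(1, 0)): [0, 9, 5, 6, 3, 1, 7, 8, 4, 2]
After 6 (swap(8, 1)): [0, 4, 5, 6, 3, 1, 7, 8, 9, 2]
After 7 (rotate_left(4, 6, k=2)): [0, 4, 5, 6, 7, 3, 1, 8, 9, 2]
After 8 (reverse(3, 6)): [0, 4, 5, 1, 3, 7, 6, 8, 9, 2]
After 9 (reverse(0, 8)): [9, 8, 6, 7, 3, 1, 5, 4, 0, 2]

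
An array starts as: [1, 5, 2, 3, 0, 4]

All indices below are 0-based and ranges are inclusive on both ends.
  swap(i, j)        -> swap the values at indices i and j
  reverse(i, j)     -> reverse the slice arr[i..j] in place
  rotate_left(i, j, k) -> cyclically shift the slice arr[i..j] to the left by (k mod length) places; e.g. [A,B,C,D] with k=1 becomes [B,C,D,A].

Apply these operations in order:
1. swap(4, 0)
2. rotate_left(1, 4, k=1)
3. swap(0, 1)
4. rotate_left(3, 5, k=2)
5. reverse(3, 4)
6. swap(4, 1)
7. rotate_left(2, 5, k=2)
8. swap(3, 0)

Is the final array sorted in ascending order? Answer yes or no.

Answer: no

Derivation:
After 1 (swap(4, 0)): [0, 5, 2, 3, 1, 4]
After 2 (rotate_left(1, 4, k=1)): [0, 2, 3, 1, 5, 4]
After 3 (swap(0, 1)): [2, 0, 3, 1, 5, 4]
After 4 (rotate_left(3, 5, k=2)): [2, 0, 3, 4, 1, 5]
After 5 (reverse(3, 4)): [2, 0, 3, 1, 4, 5]
After 6 (swap(4, 1)): [2, 4, 3, 1, 0, 5]
After 7 (rotate_left(2, 5, k=2)): [2, 4, 0, 5, 3, 1]
After 8 (swap(3, 0)): [5, 4, 0, 2, 3, 1]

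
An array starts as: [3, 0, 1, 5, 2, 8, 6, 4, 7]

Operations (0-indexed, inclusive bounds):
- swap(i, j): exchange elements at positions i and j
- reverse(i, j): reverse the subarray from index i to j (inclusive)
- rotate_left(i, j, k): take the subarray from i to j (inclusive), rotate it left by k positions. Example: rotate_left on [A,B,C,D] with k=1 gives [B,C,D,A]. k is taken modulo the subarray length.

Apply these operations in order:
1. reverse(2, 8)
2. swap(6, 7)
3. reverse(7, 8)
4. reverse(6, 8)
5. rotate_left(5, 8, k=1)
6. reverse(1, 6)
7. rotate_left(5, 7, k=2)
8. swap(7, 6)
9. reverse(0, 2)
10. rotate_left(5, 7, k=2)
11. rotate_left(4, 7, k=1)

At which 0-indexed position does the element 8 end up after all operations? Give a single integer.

After 1 (reverse(2, 8)): [3, 0, 7, 4, 6, 8, 2, 5, 1]
After 2 (swap(6, 7)): [3, 0, 7, 4, 6, 8, 5, 2, 1]
After 3 (reverse(7, 8)): [3, 0, 7, 4, 6, 8, 5, 1, 2]
After 4 (reverse(6, 8)): [3, 0, 7, 4, 6, 8, 2, 1, 5]
After 5 (rotate_left(5, 8, k=1)): [3, 0, 7, 4, 6, 2, 1, 5, 8]
After 6 (reverse(1, 6)): [3, 1, 2, 6, 4, 7, 0, 5, 8]
After 7 (rotate_left(5, 7, k=2)): [3, 1, 2, 6, 4, 5, 7, 0, 8]
After 8 (swap(7, 6)): [3, 1, 2, 6, 4, 5, 0, 7, 8]
After 9 (reverse(0, 2)): [2, 1, 3, 6, 4, 5, 0, 7, 8]
After 10 (rotate_left(5, 7, k=2)): [2, 1, 3, 6, 4, 7, 5, 0, 8]
After 11 (rotate_left(4, 7, k=1)): [2, 1, 3, 6, 7, 5, 0, 4, 8]

Answer: 8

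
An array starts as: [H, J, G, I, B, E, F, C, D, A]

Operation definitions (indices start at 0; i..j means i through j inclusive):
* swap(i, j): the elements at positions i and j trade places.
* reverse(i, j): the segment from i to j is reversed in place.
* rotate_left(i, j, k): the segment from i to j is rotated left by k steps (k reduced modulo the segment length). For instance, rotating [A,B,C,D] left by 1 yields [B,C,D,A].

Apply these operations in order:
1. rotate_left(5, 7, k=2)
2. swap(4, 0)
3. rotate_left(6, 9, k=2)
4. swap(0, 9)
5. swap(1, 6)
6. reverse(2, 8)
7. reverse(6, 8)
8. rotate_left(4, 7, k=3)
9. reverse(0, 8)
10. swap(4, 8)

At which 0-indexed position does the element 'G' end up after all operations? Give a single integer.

After 1 (rotate_left(5, 7, k=2)): [H, J, G, I, B, C, E, F, D, A]
After 2 (swap(4, 0)): [B, J, G, I, H, C, E, F, D, A]
After 3 (rotate_left(6, 9, k=2)): [B, J, G, I, H, C, D, A, E, F]
After 4 (swap(0, 9)): [F, J, G, I, H, C, D, A, E, B]
After 5 (swap(1, 6)): [F, D, G, I, H, C, J, A, E, B]
After 6 (reverse(2, 8)): [F, D, E, A, J, C, H, I, G, B]
After 7 (reverse(6, 8)): [F, D, E, A, J, C, G, I, H, B]
After 8 (rotate_left(4, 7, k=3)): [F, D, E, A, I, J, C, G, H, B]
After 9 (reverse(0, 8)): [H, G, C, J, I, A, E, D, F, B]
After 10 (swap(4, 8)): [H, G, C, J, F, A, E, D, I, B]

Answer: 1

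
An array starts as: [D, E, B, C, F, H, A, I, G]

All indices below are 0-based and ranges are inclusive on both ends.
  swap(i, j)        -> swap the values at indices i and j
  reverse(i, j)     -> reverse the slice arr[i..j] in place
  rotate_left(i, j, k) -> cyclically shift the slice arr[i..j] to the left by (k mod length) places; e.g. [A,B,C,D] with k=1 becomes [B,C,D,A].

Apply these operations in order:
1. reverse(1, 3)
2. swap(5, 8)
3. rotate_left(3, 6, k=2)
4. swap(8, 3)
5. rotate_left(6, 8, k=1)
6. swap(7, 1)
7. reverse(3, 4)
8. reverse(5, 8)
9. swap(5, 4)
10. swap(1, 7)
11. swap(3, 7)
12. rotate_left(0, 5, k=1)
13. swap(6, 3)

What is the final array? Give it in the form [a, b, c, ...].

Answer: [I, B, G, C, H, D, F, A, E]

Derivation:
After 1 (reverse(1, 3)): [D, C, B, E, F, H, A, I, G]
After 2 (swap(5, 8)): [D, C, B, E, F, G, A, I, H]
After 3 (rotate_left(3, 6, k=2)): [D, C, B, G, A, E, F, I, H]
After 4 (swap(8, 3)): [D, C, B, H, A, E, F, I, G]
After 5 (rotate_left(6, 8, k=1)): [D, C, B, H, A, E, I, G, F]
After 6 (swap(7, 1)): [D, G, B, H, A, E, I, C, F]
After 7 (reverse(3, 4)): [D, G, B, A, H, E, I, C, F]
After 8 (reverse(5, 8)): [D, G, B, A, H, F, C, I, E]
After 9 (swap(5, 4)): [D, G, B, A, F, H, C, I, E]
After 10 (swap(1, 7)): [D, I, B, A, F, H, C, G, E]
After 11 (swap(3, 7)): [D, I, B, G, F, H, C, A, E]
After 12 (rotate_left(0, 5, k=1)): [I, B, G, F, H, D, C, A, E]
After 13 (swap(6, 3)): [I, B, G, C, H, D, F, A, E]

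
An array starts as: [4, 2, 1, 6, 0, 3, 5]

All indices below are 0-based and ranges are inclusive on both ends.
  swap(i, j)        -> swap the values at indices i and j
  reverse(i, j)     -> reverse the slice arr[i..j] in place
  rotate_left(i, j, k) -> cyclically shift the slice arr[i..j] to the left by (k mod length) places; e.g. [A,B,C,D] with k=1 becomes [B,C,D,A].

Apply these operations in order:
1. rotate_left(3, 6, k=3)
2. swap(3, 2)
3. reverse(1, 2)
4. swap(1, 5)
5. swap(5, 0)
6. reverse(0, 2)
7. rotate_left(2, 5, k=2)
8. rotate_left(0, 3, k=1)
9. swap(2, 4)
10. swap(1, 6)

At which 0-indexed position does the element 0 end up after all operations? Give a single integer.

After 1 (rotate_left(3, 6, k=3)): [4, 2, 1, 5, 6, 0, 3]
After 2 (swap(3, 2)): [4, 2, 5, 1, 6, 0, 3]
After 3 (reverse(1, 2)): [4, 5, 2, 1, 6, 0, 3]
After 4 (swap(1, 5)): [4, 0, 2, 1, 6, 5, 3]
After 5 (swap(5, 0)): [5, 0, 2, 1, 6, 4, 3]
After 6 (reverse(0, 2)): [2, 0, 5, 1, 6, 4, 3]
After 7 (rotate_left(2, 5, k=2)): [2, 0, 6, 4, 5, 1, 3]
After 8 (rotate_left(0, 3, k=1)): [0, 6, 4, 2, 5, 1, 3]
After 9 (swap(2, 4)): [0, 6, 5, 2, 4, 1, 3]
After 10 (swap(1, 6)): [0, 3, 5, 2, 4, 1, 6]

Answer: 0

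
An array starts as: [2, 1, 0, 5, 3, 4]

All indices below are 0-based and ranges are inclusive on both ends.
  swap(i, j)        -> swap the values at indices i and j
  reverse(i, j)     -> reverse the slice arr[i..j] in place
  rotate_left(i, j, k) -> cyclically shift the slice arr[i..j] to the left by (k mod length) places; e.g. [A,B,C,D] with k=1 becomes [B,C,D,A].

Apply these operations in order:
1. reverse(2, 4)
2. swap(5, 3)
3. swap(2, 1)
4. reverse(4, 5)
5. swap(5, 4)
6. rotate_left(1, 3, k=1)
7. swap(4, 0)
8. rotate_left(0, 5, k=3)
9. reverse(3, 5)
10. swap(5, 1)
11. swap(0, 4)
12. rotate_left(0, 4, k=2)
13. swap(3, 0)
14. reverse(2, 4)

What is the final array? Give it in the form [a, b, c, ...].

Answer: [1, 4, 0, 5, 3, 2]

Derivation:
After 1 (reverse(2, 4)): [2, 1, 3, 5, 0, 4]
After 2 (swap(5, 3)): [2, 1, 3, 4, 0, 5]
After 3 (swap(2, 1)): [2, 3, 1, 4, 0, 5]
After 4 (reverse(4, 5)): [2, 3, 1, 4, 5, 0]
After 5 (swap(5, 4)): [2, 3, 1, 4, 0, 5]
After 6 (rotate_left(1, 3, k=1)): [2, 1, 4, 3, 0, 5]
After 7 (swap(4, 0)): [0, 1, 4, 3, 2, 5]
After 8 (rotate_left(0, 5, k=3)): [3, 2, 5, 0, 1, 4]
After 9 (reverse(3, 5)): [3, 2, 5, 4, 1, 0]
After 10 (swap(5, 1)): [3, 0, 5, 4, 1, 2]
After 11 (swap(0, 4)): [1, 0, 5, 4, 3, 2]
After 12 (rotate_left(0, 4, k=2)): [5, 4, 3, 1, 0, 2]
After 13 (swap(3, 0)): [1, 4, 3, 5, 0, 2]
After 14 (reverse(2, 4)): [1, 4, 0, 5, 3, 2]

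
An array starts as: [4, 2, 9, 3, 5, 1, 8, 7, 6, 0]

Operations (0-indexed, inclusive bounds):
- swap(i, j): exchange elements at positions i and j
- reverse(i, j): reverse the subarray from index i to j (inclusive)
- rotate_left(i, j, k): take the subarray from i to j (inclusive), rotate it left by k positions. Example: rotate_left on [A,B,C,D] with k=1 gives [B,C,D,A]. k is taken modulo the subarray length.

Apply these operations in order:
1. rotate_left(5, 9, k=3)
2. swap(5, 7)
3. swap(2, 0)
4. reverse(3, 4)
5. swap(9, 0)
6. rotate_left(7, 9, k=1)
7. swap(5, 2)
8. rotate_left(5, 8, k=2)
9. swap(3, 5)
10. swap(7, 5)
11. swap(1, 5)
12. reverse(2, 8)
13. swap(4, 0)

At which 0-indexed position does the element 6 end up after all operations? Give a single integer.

Answer: 9

Derivation:
After 1 (rotate_left(5, 9, k=3)): [4, 2, 9, 3, 5, 6, 0, 1, 8, 7]
After 2 (swap(5, 7)): [4, 2, 9, 3, 5, 1, 0, 6, 8, 7]
After 3 (swap(2, 0)): [9, 2, 4, 3, 5, 1, 0, 6, 8, 7]
After 4 (reverse(3, 4)): [9, 2, 4, 5, 3, 1, 0, 6, 8, 7]
After 5 (swap(9, 0)): [7, 2, 4, 5, 3, 1, 0, 6, 8, 9]
After 6 (rotate_left(7, 9, k=1)): [7, 2, 4, 5, 3, 1, 0, 8, 9, 6]
After 7 (swap(5, 2)): [7, 2, 1, 5, 3, 4, 0, 8, 9, 6]
After 8 (rotate_left(5, 8, k=2)): [7, 2, 1, 5, 3, 8, 9, 4, 0, 6]
After 9 (swap(3, 5)): [7, 2, 1, 8, 3, 5, 9, 4, 0, 6]
After 10 (swap(7, 5)): [7, 2, 1, 8, 3, 4, 9, 5, 0, 6]
After 11 (swap(1, 5)): [7, 4, 1, 8, 3, 2, 9, 5, 0, 6]
After 12 (reverse(2, 8)): [7, 4, 0, 5, 9, 2, 3, 8, 1, 6]
After 13 (swap(4, 0)): [9, 4, 0, 5, 7, 2, 3, 8, 1, 6]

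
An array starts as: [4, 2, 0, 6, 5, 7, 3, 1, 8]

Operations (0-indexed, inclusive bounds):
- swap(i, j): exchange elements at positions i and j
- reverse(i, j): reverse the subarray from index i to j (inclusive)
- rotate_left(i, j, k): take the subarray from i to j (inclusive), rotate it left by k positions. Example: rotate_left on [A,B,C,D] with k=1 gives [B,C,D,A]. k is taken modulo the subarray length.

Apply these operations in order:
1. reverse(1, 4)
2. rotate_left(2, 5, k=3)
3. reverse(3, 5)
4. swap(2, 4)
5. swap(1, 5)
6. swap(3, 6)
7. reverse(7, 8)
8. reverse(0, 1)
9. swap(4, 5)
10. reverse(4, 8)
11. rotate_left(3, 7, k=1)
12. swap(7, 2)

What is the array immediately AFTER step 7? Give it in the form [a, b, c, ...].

Answer: [4, 6, 0, 3, 7, 5, 2, 8, 1]

Derivation:
After 1 (reverse(1, 4)): [4, 5, 6, 0, 2, 7, 3, 1, 8]
After 2 (rotate_left(2, 5, k=3)): [4, 5, 7, 6, 0, 2, 3, 1, 8]
After 3 (reverse(3, 5)): [4, 5, 7, 2, 0, 6, 3, 1, 8]
After 4 (swap(2, 4)): [4, 5, 0, 2, 7, 6, 3, 1, 8]
After 5 (swap(1, 5)): [4, 6, 0, 2, 7, 5, 3, 1, 8]
After 6 (swap(3, 6)): [4, 6, 0, 3, 7, 5, 2, 1, 8]
After 7 (reverse(7, 8)): [4, 6, 0, 3, 7, 5, 2, 8, 1]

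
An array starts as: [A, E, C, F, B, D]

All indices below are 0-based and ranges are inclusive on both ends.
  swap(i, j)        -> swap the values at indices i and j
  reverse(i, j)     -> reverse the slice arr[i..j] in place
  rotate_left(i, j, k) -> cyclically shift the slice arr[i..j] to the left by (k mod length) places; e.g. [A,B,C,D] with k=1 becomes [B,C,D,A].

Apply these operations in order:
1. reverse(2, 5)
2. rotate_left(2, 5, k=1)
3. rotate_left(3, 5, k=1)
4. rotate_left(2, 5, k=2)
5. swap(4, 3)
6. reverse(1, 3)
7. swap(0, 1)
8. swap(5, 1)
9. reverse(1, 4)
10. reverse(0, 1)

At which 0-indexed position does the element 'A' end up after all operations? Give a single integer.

After 1 (reverse(2, 5)): [A, E, D, B, F, C]
After 2 (rotate_left(2, 5, k=1)): [A, E, B, F, C, D]
After 3 (rotate_left(3, 5, k=1)): [A, E, B, C, D, F]
After 4 (rotate_left(2, 5, k=2)): [A, E, D, F, B, C]
After 5 (swap(4, 3)): [A, E, D, B, F, C]
After 6 (reverse(1, 3)): [A, B, D, E, F, C]
After 7 (swap(0, 1)): [B, A, D, E, F, C]
After 8 (swap(5, 1)): [B, C, D, E, F, A]
After 9 (reverse(1, 4)): [B, F, E, D, C, A]
After 10 (reverse(0, 1)): [F, B, E, D, C, A]

Answer: 5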